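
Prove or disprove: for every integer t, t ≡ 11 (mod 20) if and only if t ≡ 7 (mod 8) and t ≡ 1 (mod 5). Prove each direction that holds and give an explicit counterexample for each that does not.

The forward direction fails; the converse holds.

(⟹) This fails: t = 11 gives 11 ≡ 11 (mod 20) but 11 ≡ 3 (mod 8), so the conjunction on the right does not hold.

(⟸) Conversely, if t ≡ 7 (mod 8) and t ≡ 1 (mod 5), then by the Chinese remainder theorem t ≡ 31 (mod 40). Since 31 ≡ 11 (mod 20) and 20 ∣ 40, we get t ≡ 11 (mod 20).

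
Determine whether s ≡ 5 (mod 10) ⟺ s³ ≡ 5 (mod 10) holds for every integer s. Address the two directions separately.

Forward direction. Suppose s ≡ 5 (mod 10). Write s = 10j + 5. Then (10j + 5)³ = 1000j³ + 1500j² + 750j + 125 = 10(100j³ + 150j² + 75j + 12) + 5, so s³ ≡ 5 (mod 10).

Converse. For the converse, argue contrapositively. If s ≢ 5 (mod 10), then s is congruent to one of 0, 1, 2, 3, 4, 6, 7, 8, 9 modulo 10, and these give s³ ≡ 0, 1, 8, 7, 4, 6, 3, 2, 9 respectively — never 5.

Both directions hold.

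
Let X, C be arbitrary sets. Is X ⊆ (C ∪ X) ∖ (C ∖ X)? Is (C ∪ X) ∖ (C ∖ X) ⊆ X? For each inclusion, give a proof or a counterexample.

Both inclusions hold.

(⊆) Let x ∈ X. Then either x ∈ X and x ∉ C; or x ∈ X ∩ C. In each case x ∈ (C ∪ X) ∖ (C ∖ X), so X ⊆ (C ∪ X) ∖ (C ∖ X).

(⊇) Let x ∈ (C ∪ X) ∖ (C ∖ X). Then either x ∈ X and x ∉ C; or x ∈ X ∩ C. In each case x ∈ X, so (C ∪ X) ∖ (C ∖ X) ⊆ X.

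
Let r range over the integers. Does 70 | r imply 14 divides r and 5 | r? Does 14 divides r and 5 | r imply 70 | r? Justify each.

Both directions hold.

(←) Suppose 14 ∣ r and 5 ∣ r. Any common multiple of 14 and 5 is a multiple of their lcm; here gcd(14, 5) = 1, so lcm(14, 5) = 14·5 = 70, so 70 ∣ r.

(→) If 70 ∣ r, write r = 70q. Since 70 = 5·14, r = 14·(5q), so 14 ∣ r; and since 70 = 14·5, r = 5·(14q), so 5 ∣ r.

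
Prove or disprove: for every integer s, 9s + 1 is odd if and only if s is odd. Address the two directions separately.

(⇒) This fails: s = 2 gives 9s + 1 = 19, which is odd, but 2 is even, not odd.

(⇐) This also fails: s = 3 is odd, but 9s + 1 = 28 is even, not odd.

Neither direction holds.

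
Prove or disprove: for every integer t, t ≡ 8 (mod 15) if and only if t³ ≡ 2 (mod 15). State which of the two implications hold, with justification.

(⇐) Suppose t³ ≡ 2 (mod 15). The only residue r in {0, …, 14} with r³ ≡ 2 (mod 15) is r = 8, so t ≡ 8 (mod 15).

(⇒) Suppose t ≡ 8 (mod 15). Write t = 15j + 8. Then (15j + 8)³ = 3375j³ + 5400j² + 2880j + 512 = 15(225j³ + 360j² + 192j + 34) + 2, so t³ ≡ 2 (mod 15).

Both directions hold.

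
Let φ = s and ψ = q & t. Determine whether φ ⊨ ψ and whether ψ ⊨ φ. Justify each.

[⇒] This fails. Under t = F, s = T, q = F, the left side is true but the right side is false.

[⇐] This fails. Under t = T, s = F, q = T, the left side is false but the right side is true.

Both directions fail.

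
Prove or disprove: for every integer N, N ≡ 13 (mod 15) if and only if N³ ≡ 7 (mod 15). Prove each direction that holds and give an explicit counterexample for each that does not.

The biconditional holds.

Converse. Suppose N³ ≡ 7 (mod 15). The only residue r in {0, …, 14} with r³ ≡ 7 (mod 15) is r = 13, so N ≡ 13 (mod 15).

Forward direction. Suppose N ≡ 13 (mod 15). Write N = 15j + 13. Then (15j + 13)³ = 3375j³ + 8775j² + 7605j + 2197 = 15(225j³ + 585j² + 507j + 146) + 7, so N³ ≡ 7 (mod 15).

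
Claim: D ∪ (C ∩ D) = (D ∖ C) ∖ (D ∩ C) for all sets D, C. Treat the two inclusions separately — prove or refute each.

Only the reverse inclusion holds.

(⟹) This inclusion fails. Take D = {1}, C = {1}; then 1 ∈ D ∪ (C ∩ D) but 1 ∉ (D ∖ C) ∖ (D ∩ C).

(⟸) Let x ∈ (D ∖ C) ∖ (D ∩ C). Then x ∈ D and x ∉ C, from which x ∈ D ∪ (C ∩ D).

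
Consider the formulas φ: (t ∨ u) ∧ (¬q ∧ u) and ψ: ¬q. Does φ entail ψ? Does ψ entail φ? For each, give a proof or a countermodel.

Not equivalent: only (⇒) holds.

[⇐] This fails. Under q = F, t = F, u = F, the left side is false but the right side is true.

[⇒] Assume the antecedent. If q is true, the antecedent cannot hold. If q is false, ¬q reduces to true regardless of the other variables. Either way ¬q holds.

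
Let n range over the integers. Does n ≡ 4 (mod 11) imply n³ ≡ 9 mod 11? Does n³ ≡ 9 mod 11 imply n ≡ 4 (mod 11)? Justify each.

The biconditional holds.

Forward direction. Suppose n ≡ 4 (mod 11). Write n = 11j + 4. Then (11j + 4)³ = 1331j³ + 1452j² + 528j + 64 = 11(121j³ + 132j² + 48j + 5) + 9, so n³ ≡ 9 (mod 11).

Converse. Suppose n³ ≡ 9 (mod 11). The only residue r in {0, …, 10} with r³ ≡ 9 (mod 11) is r = 4, so n ≡ 4 (mod 11).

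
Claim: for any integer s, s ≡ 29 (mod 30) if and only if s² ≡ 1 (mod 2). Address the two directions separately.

(→) Suppose s ≡ 29 (mod 30). Then s² ≡ 29² = 841 (mod 30), and since 2 ∣ 30, also s² ≡ 1 (mod 2).

(←) This fails: take s = 1. Then 1² = 1 ≡ 1 (mod 2), yet 1 ≡ 1 (mod 30), not 29.

(⇒) holds; (⇐) fails.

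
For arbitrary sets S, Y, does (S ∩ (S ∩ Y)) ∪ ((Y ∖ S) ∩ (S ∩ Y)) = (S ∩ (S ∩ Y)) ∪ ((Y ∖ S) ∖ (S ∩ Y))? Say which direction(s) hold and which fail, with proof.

Forward inclusion. Let x ∈ (S ∩ (S ∩ Y)) ∪ ((Y ∖ S) ∩ (S ∩ Y)). Then x ∈ S ∩ Y, from which x ∈ (S ∩ (S ∩ Y)) ∪ ((Y ∖ S) ∖ (S ∩ Y)).

Reverse inclusion. This inclusion fails. Take S = ∅, Y = {1}; then 1 ∈ (S ∩ (S ∩ Y)) ∪ ((Y ∖ S) ∖ (S ∩ Y)) but 1 ∉ (S ∩ (S ∩ Y)) ∪ ((Y ∖ S) ∩ (S ∩ Y)).

The sets are not equal: only the forward inclusion holds.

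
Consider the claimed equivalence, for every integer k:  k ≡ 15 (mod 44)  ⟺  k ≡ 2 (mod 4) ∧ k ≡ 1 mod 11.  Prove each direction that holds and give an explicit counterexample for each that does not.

Both directions fail.

(→) This fails: k = 15 gives 15 ≡ 15 (mod 44) but 15 ≡ 3 (mod 4), so the conjunction on the right does not hold.

(←) This fails: k = 34 satisfies both congruences on the right (34 ≡ 2 mod 4 and 34 ≡ 1 mod 11) yet 34 ≡ 34 (mod 44), not 15.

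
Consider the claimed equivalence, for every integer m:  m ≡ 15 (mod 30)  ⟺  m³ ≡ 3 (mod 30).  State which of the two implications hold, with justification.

Neither direction holds.

Forward direction. This fails: take m = 15. Then 15 ≡ 15 (mod 30), but 15³ = 3375 ≡ 15 (mod 30), not 3.

Converse. This fails: take m = 27. Then 27³ = 19683 ≡ 3 (mod 30), yet 27 ≡ 27 (mod 30), not 15.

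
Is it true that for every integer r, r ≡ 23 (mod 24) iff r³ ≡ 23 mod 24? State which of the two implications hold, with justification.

Equivalent; both directions hold.

(→) Suppose r ≡ 23 (mod 24). Write r = 24j + 23. Then (24j + 23)³ = 13824j³ + 39744j² + 38088j + 12167 = 24(576j³ + 1656j² + 1587j + 506) + 23, so r³ ≡ 23 (mod 24).

(←) Conversely, suppose r³ ≡ 23 (mod 24). The only residue r in {0, …, 23} with r³ ≡ 23 (mod 24) is r = 23, so r ≡ 23 (mod 24).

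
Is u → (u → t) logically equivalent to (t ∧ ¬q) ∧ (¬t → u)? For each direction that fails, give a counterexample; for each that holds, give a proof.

The forward direction fails; the converse holds.

(⇒) This fails. Under u = F, q = F, t = F, the left side is true but the right side is false.

(⇐) Assume the antecedent. If u is true, the antecedent forces (u = T, q = F, t = T), and u → (u → t) holds there. If u is false, u → (u → t) reduces to true regardless of the other variables. Either way u → (u → t) holds.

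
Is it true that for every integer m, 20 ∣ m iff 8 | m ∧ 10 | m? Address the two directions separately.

(⇒) This fails: take m = 20. Certainly 20 ∣ 20, but 8 ∤ 20.

(⇐) Suppose 8 ∣ m and 10 ∣ m. Any common multiple of 8 and 10 is a multiple of their lcm; here lcm(8, 10) = 8·10/gcd(8, 10) = 80/2 = 40, so 40 ∣ m. Since 20 ∣ 40, it follows that 20 ∣ m.

The forward direction fails; the converse holds.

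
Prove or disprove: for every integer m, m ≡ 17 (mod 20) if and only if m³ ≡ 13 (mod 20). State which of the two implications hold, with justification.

(⟹) Suppose m ≡ 17 (mod 20). Write m = 20j + 17. Then (20j + 17)³ = 8000j³ + 20400j² + 17340j + 4913 = 20(400j³ + 1020j² + 867j + 245) + 13, so m³ ≡ 13 (mod 20).

(⟸) Conversely, suppose m³ ≡ 13 (mod 20). The only residue r in {0, …, 19} with r³ ≡ 13 (mod 20) is r = 17, so m ≡ 17 (mod 20).

Both directions hold.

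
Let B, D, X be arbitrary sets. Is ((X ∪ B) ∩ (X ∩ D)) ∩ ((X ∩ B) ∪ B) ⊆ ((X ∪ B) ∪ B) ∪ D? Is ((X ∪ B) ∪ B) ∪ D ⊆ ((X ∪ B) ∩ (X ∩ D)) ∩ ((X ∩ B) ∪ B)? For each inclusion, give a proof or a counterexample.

The sets are not equal: only the forward inclusion holds.

Forward inclusion. Let x ∈ ((X ∪ B) ∩ (X ∩ D)) ∩ ((X ∩ B) ∪ B). Then x ∈ B ∩ D ∩ X, from which x ∈ ((X ∪ B) ∪ B) ∪ D.

Reverse inclusion. This inclusion fails. Take B = {1}, D = ∅, X = ∅; then 1 ∈ ((X ∪ B) ∪ B) ∪ D but 1 ∉ ((X ∪ B) ∩ (X ∩ D)) ∩ ((X ∩ B) ∪ B).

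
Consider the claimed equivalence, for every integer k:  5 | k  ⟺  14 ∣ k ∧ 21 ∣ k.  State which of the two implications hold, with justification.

Neither implication holds.

Forward direction. This fails: take k = 5. Certainly 5 ∣ 5, but 14 ∤ 5.

Converse. This fails: take k = 42. Both 14 ∣ 42 and 21 ∣ 42, yet 42 is not a multiple of 5 (since 42 = 8·5 + 2), so 5 ∤ 42.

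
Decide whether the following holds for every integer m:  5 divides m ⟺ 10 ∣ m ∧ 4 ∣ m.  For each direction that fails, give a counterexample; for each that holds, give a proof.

Not equivalent: only (⇐) holds.

(⟹) This fails: take m = 5. Certainly 5 ∣ 5, but 10 ∤ 5.

(⟸) Suppose 10 ∣ m and 4 ∣ m. Any common multiple of 10 and 4 is a multiple of their lcm; here lcm(10, 4) = 10·4/gcd(10, 4) = 40/2 = 20, so 20 ∣ m. Since 5 ∣ 20, it follows that 5 ∣ m.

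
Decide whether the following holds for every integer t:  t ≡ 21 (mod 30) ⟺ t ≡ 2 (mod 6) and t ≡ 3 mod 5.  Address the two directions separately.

Neither implication holds.

(⟹) This fails: t = 21 gives 21 ≡ 21 (mod 30) but 21 ≡ 3 (mod 6), so the conjunction on the right does not hold.

(⟸) This fails: t = 8 satisfies both congruences on the right (8 ≡ 2 mod 6 and 8 ≡ 3 mod 5) yet 8 ≡ 8 (mod 30), not 21.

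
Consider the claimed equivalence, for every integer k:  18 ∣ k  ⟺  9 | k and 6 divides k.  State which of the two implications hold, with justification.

Equivalent; both directions hold.

[⇒] If 18 ∣ k, write k = 18q. Since 18 = 2·9, k = 9·(2q), so 9 ∣ k; and since 18 = 3·6, k = 6·(3q), so 6 ∣ k.

[⇐] Suppose 9 ∣ k and 6 ∣ k. Any common multiple of 9 and 6 is a multiple of their lcm; here lcm(9, 6) = 9·6/gcd(9, 6) = 54/3 = 18, so 18 ∣ k.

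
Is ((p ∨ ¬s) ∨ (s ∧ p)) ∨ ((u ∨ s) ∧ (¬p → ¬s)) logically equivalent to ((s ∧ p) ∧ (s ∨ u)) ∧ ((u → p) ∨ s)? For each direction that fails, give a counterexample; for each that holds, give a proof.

Only the converse holds.

(→) This fails. Under s = F, u = F, p = F, the left side is true but the right side is false.

(←) Assume the antecedent. If s is true, the antecedent forces (s = T, u = F, p = T) or (s = T, u = T, p = T), and the consequent holds there. If s is false, the antecedent cannot hold. Either way the consequent holds.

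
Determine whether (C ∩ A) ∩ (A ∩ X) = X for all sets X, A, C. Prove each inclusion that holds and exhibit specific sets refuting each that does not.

(⊆) holds; (⊇) fails.

(⟸) This inclusion fails. Take X = {1}, A = ∅, C = ∅; then 1 ∈ X but 1 ∉ (C ∩ A) ∩ (A ∩ X).

(⟹) Let x ∈ (C ∩ A) ∩ (A ∩ X). Then x ∈ X ∩ A ∩ C, from which x ∈ X.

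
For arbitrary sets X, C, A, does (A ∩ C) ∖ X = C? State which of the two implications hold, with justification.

(⟸) This inclusion fails. Take X = ∅, C = {1}, A = ∅; then 1 ∈ C but 1 ∉ (A ∩ C) ∖ X.

(⟹) Let x ∈ (A ∩ C) ∖ X. Then x ∈ C ∩ A and x ∉ X, from which x ∈ C.

(⊆) holds; (⊇) fails.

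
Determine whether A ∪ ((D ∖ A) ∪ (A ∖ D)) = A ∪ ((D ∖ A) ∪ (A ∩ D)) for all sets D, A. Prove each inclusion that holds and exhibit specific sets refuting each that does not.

(⊆) Let x ∈ A ∪ ((D ∖ A) ∪ (A ∖ D)). Then either x ∈ D and x ∉ A; or x ∈ A and x ∉ D; or x ∈ D ∩ A. In each case x ∈ A ∪ ((D ∖ A) ∪ (A ∩ D)), so A ∪ ((D ∖ A) ∪ (A ∖ D)) ⊆ A ∪ ((D ∖ A) ∪ (A ∩ D)).

(⊇) Let x ∈ A ∪ ((D ∖ A) ∪ (A ∩ D)). Then either x ∈ D and x ∉ A; or x ∈ A and x ∉ D; or x ∈ D ∩ A. In each case x ∈ A ∪ ((D ∖ A) ∪ (A ∖ D)), so A ∪ ((D ∖ A) ∪ (A ∩ D)) ⊆ A ∪ ((D ∖ A) ∪ (A ∖ D)).

Both inclusions hold.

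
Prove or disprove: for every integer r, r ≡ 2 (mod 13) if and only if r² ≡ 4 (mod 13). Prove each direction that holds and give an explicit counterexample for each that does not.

Not equivalent: only (⇒) holds.

[⇒] Suppose r ≡ 2 (mod 13). Write r = 13j + 2. Then (13j + 2)² = 169j² + 52j + 4 = 13(13j² + 4j) + 4, so r² ≡ 4 (mod 13).

[⇐] This fails: take r = 11. Then 11² = 121 ≡ 4 (mod 13), yet 11 ≡ 11 (mod 13), not 2.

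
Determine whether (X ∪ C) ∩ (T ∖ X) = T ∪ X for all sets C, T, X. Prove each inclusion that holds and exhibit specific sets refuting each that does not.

(⊆) Let x ∈ (X ∪ C) ∩ (T ∖ X). Then x ∈ C ∩ T and x ∉ X, from which x ∈ T ∪ X.

(⊇) This inclusion fails. Take C = ∅, T = {1}, X = ∅; then 1 ∈ T ∪ X but 1 ∉ (X ∪ C) ∩ (T ∖ X).

The sets are not equal: only the forward inclusion holds.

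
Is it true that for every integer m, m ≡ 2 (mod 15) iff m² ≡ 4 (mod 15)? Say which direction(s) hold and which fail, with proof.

Only the forward direction holds.

Forward direction. Suppose m ≡ 2 (mod 15). Write m = 15j + 2. Then (15j + 2)² = 225j² + 60j + 4 = 15(15j² + 4j) + 4, so m² ≡ 4 (mod 15).

Converse. This fails: take m = 7. Then 7² = 49 ≡ 4 (mod 15), yet 7 ≡ 7 (mod 15), not 2.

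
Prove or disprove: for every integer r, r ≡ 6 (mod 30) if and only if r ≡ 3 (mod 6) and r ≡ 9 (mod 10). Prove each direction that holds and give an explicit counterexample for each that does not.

(→) This fails: r = 6 gives 6 ≡ 6 (mod 30) but 6 ≡ 0 (mod 6), so the conjunction on the right does not hold.

(←) This fails: r = 9 satisfies both congruences on the right (9 ≡ 3 mod 6 and 9 ≡ 9 mod 10) yet 9 ≡ 9 (mod 30), not 6.

Both directions fail.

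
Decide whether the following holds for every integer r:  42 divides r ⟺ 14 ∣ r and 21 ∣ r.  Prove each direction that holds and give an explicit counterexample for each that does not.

The biconditional holds.

Converse. Suppose 14 ∣ r and 21 ∣ r. Any common multiple of 14 and 21 is a multiple of their lcm; here lcm(14, 21) = 14·21/gcd(14, 21) = 294/7 = 42, so 42 ∣ r.

Forward direction. If 42 ∣ r, write r = 42q. Since 42 = 3·14, r = 14·(3q), so 14 ∣ r; and since 42 = 2·21, r = 21·(2q), so 21 ∣ r.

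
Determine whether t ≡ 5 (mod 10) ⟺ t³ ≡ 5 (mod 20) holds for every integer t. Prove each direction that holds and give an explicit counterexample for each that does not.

(⇒) This fails: take t = 15. Then 15 ≡ 5 (mod 10), but 15³ = 3375 ≡ 15 (mod 20), not 5.

(⇐) Conversely, the residues r modulo 20 with r³ ≡ 5 (mod 20) are exactly {5}, and each is ≡ 5 (mod 10).

The forward direction fails; the converse holds.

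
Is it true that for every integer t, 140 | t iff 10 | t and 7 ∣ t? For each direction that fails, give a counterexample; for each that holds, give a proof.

Only the forward implication holds.

[⇒] If 140 ∣ t, write t = 140q. Since 140 = 14·10, t = 10·(14q), so 10 ∣ t; and since 140 = 20·7, t = 7·(20q), so 7 ∣ t.

[⇐] This fails: take t = 70. Both 10 ∣ 70 and 7 ∣ 70, yet 70 is not a multiple of 140 (since 70 = 0·140 + 70), so 140 ∤ 70.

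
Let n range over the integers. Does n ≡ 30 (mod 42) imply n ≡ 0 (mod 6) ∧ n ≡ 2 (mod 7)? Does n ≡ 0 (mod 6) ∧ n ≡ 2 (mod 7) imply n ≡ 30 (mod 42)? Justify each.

Both directions hold; the statement is true.

(→) Suppose n ≡ 30 (mod 42); write n = 42j + 30. Since 6 ∣ 42, reducing mod 6 gives n ≡ 30 ≡ 0 (mod 6); since 7 ∣ 42, reducing mod 7 gives n ≡ 30 ≡ 2 (mod 7).

(←) Conversely, if n ≡ 0 (mod 6) and n ≡ 2 (mod 7), then by the Chinese remainder theorem n ≡ 30 (mod 42). This is exactly n ≡ 30 (mod 42).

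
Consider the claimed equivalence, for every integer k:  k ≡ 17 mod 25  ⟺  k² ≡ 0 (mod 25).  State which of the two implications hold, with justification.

(⇒) This fails: take k = 17. Then 17 ≡ 17 (mod 25), but 17² = 289 ≡ 14 (mod 25), not 0.

(⇐) This fails: take k = 0. Then 0² = 0 ≡ 0 (mod 25), yet 0 ≡ 0 (mod 25), not 17.

Neither implication holds.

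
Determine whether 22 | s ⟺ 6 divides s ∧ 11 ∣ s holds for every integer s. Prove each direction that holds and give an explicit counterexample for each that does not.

(⇒) fails; (⇐) holds.

(⟹) This fails: take s = 22. Certainly 22 ∣ 22, but 6 ∤ 22.

(⟸) Suppose 6 ∣ s and 11 ∣ s. Any common multiple of 6 and 11 is a multiple of their lcm; here gcd(6, 11) = 1, so lcm(6, 11) = 6·11 = 66, so 66 ∣ s. Since 22 ∣ 66, it follows that 22 ∣ s.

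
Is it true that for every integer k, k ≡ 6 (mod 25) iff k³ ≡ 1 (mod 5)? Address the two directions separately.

Not equivalent: only (⇒) holds.

(⇒) Suppose k ≡ 6 (mod 25). Then k³ ≡ 6³ = 216 (mod 25), and since 5 ∣ 25, also k³ ≡ 1 (mod 5).

(⇐) This fails: take k = 1. Then 1³ = 1 ≡ 1 (mod 5), yet 1 ≡ 1 (mod 25), not 6.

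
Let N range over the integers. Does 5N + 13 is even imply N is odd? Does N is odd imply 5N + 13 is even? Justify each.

(→) Suppose 5N + 13 is even. Since 5 is odd, 5N and N have the same parity, so 5N + 13 ≡ N + 13 (mod 2). As 13 is odd, 5N + 13 is even exactly when N is odd. Thus N is odd.

(←) Conversely, suppose N is odd; write N = 2j + 1. Then 5N + 13 = 5·(2j + 1) + 13 = 2·5j + 18, which is even.

The biconditional holds.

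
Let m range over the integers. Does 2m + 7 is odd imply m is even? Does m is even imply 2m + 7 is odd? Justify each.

(→) This fails: take m = 5. Then 2m + 7 = 17, which is odd, yet m = 5 is odd, not even.

(←) Suppose m is even. Since 2 is even, 2m is even for every m, so 2m + 7 has the same parity as 7, which is odd. Hence 2m + 7 is odd.

Not equivalent: only (⇐) holds.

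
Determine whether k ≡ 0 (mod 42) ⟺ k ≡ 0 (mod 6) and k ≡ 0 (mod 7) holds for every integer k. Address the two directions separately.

Both directions hold.

(⟹) Suppose k ≡ 0 (mod 42); write k = 42j + 0. Since 6 ∣ 42, reducing mod 6 gives k ≡ 0 (mod 6); since 7 ∣ 42, reducing mod 7 gives k ≡ 0 (mod 7).

(⟸) Conversely, if k ≡ 0 (mod 6) and k ≡ 0 (mod 7), then by the Chinese remainder theorem k ≡ 0 (mod 42). This is exactly k ≡ 0 (mod 42).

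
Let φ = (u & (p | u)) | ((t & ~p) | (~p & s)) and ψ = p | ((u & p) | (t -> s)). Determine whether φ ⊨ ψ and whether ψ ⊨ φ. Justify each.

(⇒) This fails. Under u = F, s = F, t = T, p = F, the left side is true but the right side is false.

(⇐) This fails. Under u = F, s = F, t = F, p = F, the left side is false but the right side is true.

Neither direction holds.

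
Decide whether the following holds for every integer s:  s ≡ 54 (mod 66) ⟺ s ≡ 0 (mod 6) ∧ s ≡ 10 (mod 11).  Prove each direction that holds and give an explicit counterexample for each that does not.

[⇒] Suppose s ≡ 54 (mod 66); write s = 66j + 54. Since 6 ∣ 66, reducing mod 6 gives s ≡ 54 ≡ 0 (mod 6); since 11 ∣ 66, reducing mod 11 gives s ≡ 54 ≡ 10 (mod 11).

[⇐] Conversely, if s ≡ 0 (mod 6) and s ≡ 10 (mod 11), then by the Chinese remainder theorem s ≡ 54 (mod 66). This is exactly s ≡ 54 (mod 66).

Both directions hold; the statement is true.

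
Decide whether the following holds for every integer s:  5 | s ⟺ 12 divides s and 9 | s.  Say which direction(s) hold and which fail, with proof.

Neither direction holds.

(⟹) This fails: take s = 5. Certainly 5 ∣ 5, but 12 ∤ 5.

(⟸) This fails: take s = 36. Both 12 ∣ 36 and 9 ∣ 36, yet 36 is not a multiple of 5 (since 36 = 7·5 + 1), so 5 ∤ 36.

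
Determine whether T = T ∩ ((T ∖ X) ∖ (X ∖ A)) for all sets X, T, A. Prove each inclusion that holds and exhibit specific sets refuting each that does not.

(⊆) fails; (⊇) holds.

(⊇) Let x ∈ T ∩ ((T ∖ X) ∖ (X ∖ A)). Then either x ∈ T and x ∉ X, A; or x ∈ T ∩ A and x ∉ X. In each case x ∈ T, so T ∩ ((T ∖ X) ∖ (X ∖ A)) ⊆ T.

(⊆) This inclusion fails. Take X = {1}, T = {1}, A = ∅; then 1 ∈ T but 1 ∉ T ∩ ((T ∖ X) ∖ (X ∖ A)).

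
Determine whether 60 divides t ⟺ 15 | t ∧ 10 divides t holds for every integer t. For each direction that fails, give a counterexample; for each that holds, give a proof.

(⇐) This fails: take t = 30. Both 15 ∣ 30 and 10 ∣ 30, yet 30 is not a multiple of 60 (since 30 = 0·60 + 30), so 60 ∤ 30.

(⇒) If 60 ∣ t, write t = 60q. Since 60 = 4·15, t = 15·(4q), so 15 ∣ t; and since 60 = 6·10, t = 10·(6q), so 10 ∣ t.

(⇒) holds; (⇐) fails.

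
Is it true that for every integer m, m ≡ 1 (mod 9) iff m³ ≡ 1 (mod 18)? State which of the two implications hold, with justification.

Both directions fail.

(⇒) This fails: take m = 10. Then 10 ≡ 1 (mod 9), but 10³ = 1000 ≡ 10 (mod 18), not 1.

(⇐) This fails: take m = 7. Then 7³ = 343 ≡ 1 (mod 18), yet 7 ≡ 7 (mod 9), not 1.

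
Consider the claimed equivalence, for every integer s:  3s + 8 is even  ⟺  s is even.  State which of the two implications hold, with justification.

(⟹) Suppose 3s + 8 is even. Since 3 is odd, 3s and s have the same parity, so 3s + 8 ≡ s + 8 (mod 2). As 8 is even, 3s + 8 is even exactly when s is even. Thus s is even.

(⟸) Conversely, suppose s is even; write s = 2j. Then 3s + 8 = 3·(2j) + 8 = 2·3j + 8, which is even.

Both directions hold; the statement is true.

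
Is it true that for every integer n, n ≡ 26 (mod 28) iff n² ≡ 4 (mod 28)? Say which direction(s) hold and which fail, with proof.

Only the forward direction holds.

(→) Suppose n ≡ 26 (mod 28). Write n = 28j + 26. Then (28j + 26)² = 784j² + 1456j + 676 = 28(28j² + 52j + 24) + 4, so n² ≡ 4 (mod 28).

(←) This fails: take n = 2. Then 2² = 4 ≡ 4 (mod 28), yet 2 ≡ 2 (mod 28), not 26.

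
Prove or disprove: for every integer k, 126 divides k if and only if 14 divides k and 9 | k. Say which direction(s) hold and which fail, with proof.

Both directions hold; the statement is true.

(→) If 126 ∣ k, write k = 126q. Since 126 = 9·14, k = 14·(9q), so 14 ∣ k; and since 126 = 14·9, k = 9·(14q), so 9 ∣ k.

(←) Suppose 14 ∣ k and 9 ∣ k. Any common multiple of 14 and 9 is a multiple of their lcm; here gcd(14, 9) = 1, so lcm(14, 9) = 14·9 = 126, so 126 ∣ k.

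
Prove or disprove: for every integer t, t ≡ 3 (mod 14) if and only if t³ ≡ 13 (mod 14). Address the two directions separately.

Only the forward implication holds.

(⇒) Suppose t ≡ 3 (mod 14). Write t = 14j + 3. Then (14j + 3)³ = 2744j³ + 1764j² + 378j + 27 = 14(196j³ + 126j² + 27j + 1) + 13, so t³ ≡ 13 (mod 14).

(⇐) This fails: take t = 5. Then 5³ = 125 ≡ 13 (mod 14), yet 5 ≡ 5 (mod 14), not 3.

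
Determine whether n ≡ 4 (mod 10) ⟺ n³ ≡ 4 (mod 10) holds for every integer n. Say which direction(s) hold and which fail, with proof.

Both directions hold.

(⟹) Suppose n ≡ 4 (mod 10). Write n = 10j + 4. Then (10j + 4)³ = 1000j³ + 1200j² + 480j + 64 = 10(100j³ + 120j² + 48j + 6) + 4, so n³ ≡ 4 (mod 10).

(⟸) Conversely, suppose n³ ≡ 4 (mod 10). The only residue r in {0, …, 9} with r³ ≡ 4 (mod 10) is r = 4, so n ≡ 4 (mod 10).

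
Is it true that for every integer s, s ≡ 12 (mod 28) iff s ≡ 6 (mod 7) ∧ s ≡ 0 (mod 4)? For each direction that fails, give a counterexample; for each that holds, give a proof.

(⟹) This fails: s = 12 gives 12 ≡ 12 (mod 28) but 12 ≡ 5 (mod 7), so the conjunction on the right does not hold.

(⟸) This fails: s = 20 satisfies both congruences on the right (20 ≡ 6 mod 7 and 20 ≡ 0 mod 4) yet 20 ≡ 20 (mod 28), not 12.

(⇒) fails and (⇐) fails.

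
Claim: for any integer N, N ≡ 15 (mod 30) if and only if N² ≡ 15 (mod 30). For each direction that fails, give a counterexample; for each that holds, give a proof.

Equivalent; both directions hold.

[⇒] Suppose N ≡ 15 (mod 30). Write N = 30j + 15. Then (30j + 15)² = 900j² + 900j + 225 = 30(30j² + 30j + 7) + 15, so N² ≡ 15 (mod 30).

[⇐] Conversely, suppose N² ≡ 15 (mod 30). The only residue r in {0, …, 29} with r² ≡ 15 (mod 30) is r = 15, so N ≡ 15 (mod 30).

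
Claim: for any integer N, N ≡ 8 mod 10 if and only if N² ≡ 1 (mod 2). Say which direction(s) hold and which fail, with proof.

Neither implication holds.

(⟹) This fails: take N = 8. Then 8 ≡ 8 (mod 10), but 8² = 64 ≡ 0 (mod 2), not 1.

(⟸) This fails: take N = 1. Then 1² = 1 ≡ 1 (mod 2), yet 1 ≡ 1 (mod 10), not 8.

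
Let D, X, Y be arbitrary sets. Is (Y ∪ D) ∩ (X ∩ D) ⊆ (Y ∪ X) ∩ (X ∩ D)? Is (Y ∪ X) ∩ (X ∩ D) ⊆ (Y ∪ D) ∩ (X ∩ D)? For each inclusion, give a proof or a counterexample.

(⊆) Let x ∈ (Y ∪ D) ∩ (X ∩ D). Then either x ∈ D ∩ X and x ∉ Y; or x ∈ D ∩ X ∩ Y. In each case x ∈ (Y ∪ X) ∩ (X ∩ D), so (Y ∪ D) ∩ (X ∩ D) ⊆ (Y ∪ X) ∩ (X ∩ D).

(⊇) Let x ∈ (Y ∪ X) ∩ (X ∩ D). Then either x ∈ D ∩ X and x ∉ Y; or x ∈ D ∩ X ∩ Y. In each case x ∈ (Y ∪ D) ∩ (X ∩ D), so (Y ∪ X) ∩ (X ∩ D) ⊆ (Y ∪ D) ∩ (X ∩ D).

The two sets are equal.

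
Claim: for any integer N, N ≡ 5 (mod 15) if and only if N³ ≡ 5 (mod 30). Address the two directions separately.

[⇒] This fails: take N = 20. Then 20 ≡ 5 (mod 15), but 20³ = 8000 ≡ 20 (mod 30), not 5.

[⇐] Conversely, the residues r modulo 30 with r³ ≡ 5 (mod 30) are exactly {5}, and each is ≡ 5 (mod 15).

Not equivalent: only (⇐) holds.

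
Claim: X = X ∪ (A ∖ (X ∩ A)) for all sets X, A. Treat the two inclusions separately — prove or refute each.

The sets are not equal: only the forward inclusion holds.

Forward inclusion. Let x ∈ X. Then either x ∈ X and x ∉ A; or x ∈ X ∩ A. In each case x ∈ X ∪ (A ∖ (X ∩ A)), so X ⊆ X ∪ (A ∖ (X ∩ A)).

Reverse inclusion. This inclusion fails. Take X = ∅, A = {1}; then 1 ∈ X ∪ (A ∖ (X ∩ A)) but 1 ∉ X.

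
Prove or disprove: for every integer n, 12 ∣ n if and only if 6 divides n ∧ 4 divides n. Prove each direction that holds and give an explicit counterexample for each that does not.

(⇒) If 12 ∣ n, write n = 12q. Since 12 = 2·6, n = 6·(2q), so 6 ∣ n; and since 12 = 3·4, n = 4·(3q), so 4 ∣ n.

(⇐) Suppose 6 ∣ n and 4 ∣ n. Any common multiple of 6 and 4 is a multiple of their lcm; here lcm(6, 4) = 6·4/gcd(6, 4) = 24/2 = 12, so 12 ∣ n.

The biconditional holds.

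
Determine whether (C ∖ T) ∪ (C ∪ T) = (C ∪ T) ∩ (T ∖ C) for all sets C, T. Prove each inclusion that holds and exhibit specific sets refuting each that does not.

The sets are not equal: only the reverse inclusion holds.

(⟹) This inclusion fails. Take C = {1}, T = ∅; then 1 ∈ (C ∖ T) ∪ (C ∪ T) but 1 ∉ (C ∪ T) ∩ (T ∖ C).

(⟸) Let x ∈ (C ∪ T) ∩ (T ∖ C). Then x ∈ T and x ∉ C, from which x ∈ (C ∖ T) ∪ (C ∪ T).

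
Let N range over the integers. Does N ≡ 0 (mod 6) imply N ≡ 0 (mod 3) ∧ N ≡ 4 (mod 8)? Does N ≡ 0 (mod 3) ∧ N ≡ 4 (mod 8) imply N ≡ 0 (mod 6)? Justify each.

The forward direction fails; the converse holds.

[⇒] This fails: N = 0 gives 0 ≡ 0 (mod 6) but 0 ≡ 0 (mod 8), so the conjunction on the right does not hold.

[⇐] Conversely, if N ≡ 0 (mod 3) and N ≡ 4 (mod 8), then by the Chinese remainder theorem N ≡ 12 (mod 24). Since 12 ≡ 0 (mod 6) and 6 ∣ 24, we get N ≡ 0 (mod 6).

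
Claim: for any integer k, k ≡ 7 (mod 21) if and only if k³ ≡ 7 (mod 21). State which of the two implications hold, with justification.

Both directions hold; the statement is true.

(⟹) Suppose k ≡ 7 (mod 21). Write k = 21j + 7. Then (21j + 7)³ = 9261j³ + 9261j² + 3087j + 343 = 21(441j³ + 441j² + 147j + 16) + 7, so k³ ≡ 7 (mod 21).

(⟸) Conversely, suppose k³ ≡ 7 (mod 21). The only residue r in {0, …, 20} with r³ ≡ 7 (mod 21) is r = 7, so k ≡ 7 (mod 21).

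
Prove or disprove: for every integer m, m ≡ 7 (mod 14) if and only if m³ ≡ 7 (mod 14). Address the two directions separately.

[⇒] Suppose m ≡ 7 (mod 14). Write m = 14j + 7. Then (14j + 7)³ = 2744j³ + 4116j² + 2058j + 343 = 14(196j³ + 294j² + 147j + 24) + 7, so m³ ≡ 7 (mod 14).

[⇐] Conversely, suppose m³ ≡ 7 (mod 14). The only residue r in {0, …, 13} with r³ ≡ 7 (mod 14) is r = 7, so m ≡ 7 (mod 14).

Equivalent; both directions hold.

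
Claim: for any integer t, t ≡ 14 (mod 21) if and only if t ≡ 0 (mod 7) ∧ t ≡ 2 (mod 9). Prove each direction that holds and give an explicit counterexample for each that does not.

(⇒) fails; (⇐) holds.

(⇒) This fails: t = 35 gives 35 ≡ 14 (mod 21) but 35 ≡ 8 (mod 9), so the conjunction on the right does not hold.

(⇐) Conversely, if t ≡ 0 (mod 7) and t ≡ 2 (mod 9), then by the Chinese remainder theorem t ≡ 56 (mod 63). Since 56 ≡ 14 (mod 21) and 21 ∣ 63, we get t ≡ 14 (mod 21).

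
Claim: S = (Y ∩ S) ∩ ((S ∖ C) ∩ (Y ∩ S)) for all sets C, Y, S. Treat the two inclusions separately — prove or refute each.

Forward inclusion. This inclusion fails. Take C = ∅, Y = ∅, S = {1}; then 1 ∈ S but 1 ∉ (Y ∩ S) ∩ ((S ∖ C) ∩ (Y ∩ S)).

Reverse inclusion. Let x ∈ (Y ∩ S) ∩ ((S ∖ C) ∩ (Y ∩ S)). Then x ∈ Y ∩ S and x ∉ C, from which x ∈ S.

Only the reverse inclusion holds.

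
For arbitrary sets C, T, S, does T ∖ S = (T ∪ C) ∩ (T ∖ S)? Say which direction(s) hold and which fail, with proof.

Both inclusions hold; the sets are equal.

Forward inclusion. Let x ∈ T ∖ S. Then either x ∈ T and x ∉ C, S; or x ∈ C ∩ T and x ∉ S. In each case x ∈ (T ∪ C) ∩ (T ∖ S), so T ∖ S ⊆ (T ∪ C) ∩ (T ∖ S).

Reverse inclusion. Let x ∈ (T ∪ C) ∩ (T ∖ S). Then either x ∈ T and x ∉ C, S; or x ∈ C ∩ T and x ∉ S. In each case x ∈ T ∖ S, so (T ∪ C) ∩ (T ∖ S) ⊆ T ∖ S.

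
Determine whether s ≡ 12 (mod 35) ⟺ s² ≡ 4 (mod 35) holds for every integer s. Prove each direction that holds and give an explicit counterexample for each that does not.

Forward direction. Suppose s ≡ 12 (mod 35). Write s = 35j + 12. Then (35j + 12)² = 1225j² + 840j + 144 = 35(35j² + 24j + 4) + 4, so s² ≡ 4 (mod 35).

Converse. This fails: take s = 2. Then 2² = 4 ≡ 4 (mod 35), yet 2 ≡ 2 (mod 35), not 12.

The forward direction holds; the converse fails.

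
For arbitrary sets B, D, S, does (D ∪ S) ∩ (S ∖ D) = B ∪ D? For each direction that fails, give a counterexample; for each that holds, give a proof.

(⊆) This inclusion fails. Take B = ∅, D = ∅, S = {1}; then 1 ∈ (D ∪ S) ∩ (S ∖ D) but 1 ∉ B ∪ D.

(⊇) This inclusion fails. Take B = {1}, D = ∅, S = ∅; then 1 ∈ B ∪ D but 1 ∉ (D ∪ S) ∩ (S ∖ D).

Both inclusions fail.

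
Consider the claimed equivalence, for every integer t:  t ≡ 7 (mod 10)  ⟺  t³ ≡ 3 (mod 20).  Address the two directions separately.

(⟹) This fails: take t = 17. Then 17 ≡ 7 (mod 10), but 17³ = 4913 ≡ 13 (mod 20), not 3.

(⟸) Conversely, the residues r modulo 20 with r³ ≡ 3 (mod 20) are exactly {7}, and each is ≡ 7 (mod 10).

Only the reverse direction holds.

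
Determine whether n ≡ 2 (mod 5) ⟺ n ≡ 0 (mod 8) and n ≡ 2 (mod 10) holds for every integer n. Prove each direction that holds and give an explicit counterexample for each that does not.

Only the converse holds.

Forward direction. This fails: n = 2 gives 2 ≡ 2 (mod 5) but 2 ≡ 2 (mod 8), so the conjunction on the right does not hold.

Converse. If n ≡ 0 (mod 8) and n ≡ 2 (mod 10), then by the Chinese remainder theorem n ≡ 32 (mod 40). Since 32 ≡ 2 (mod 5) and 5 ∣ 40, we get n ≡ 2 (mod 5).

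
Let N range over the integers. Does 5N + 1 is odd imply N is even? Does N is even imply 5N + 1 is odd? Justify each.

(⟸) Suppose N is even; write N = 2j. Then 5N + 1 = 5·(2j) + 1 = 2·5j + 1, which is odd.

(⟹) Suppose 5N + 1 is odd. Since 5 is odd, 5N and N have the same parity, so 5N + 1 ≡ N + 1 (mod 2). As 1 is odd, 5N + 1 is odd exactly when N is even. Thus N is even.

Both directions hold.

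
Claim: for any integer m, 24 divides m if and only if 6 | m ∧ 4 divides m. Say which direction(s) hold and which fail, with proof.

The forward direction holds; the converse fails.

Converse. This fails: take m = 12. Both 6 ∣ 12 and 4 ∣ 12, yet 12 is not a multiple of 24 (since 12 = 0·24 + 12), so 24 ∤ 12.

Forward direction. If 24 ∣ m, write m = 24q. Since 24 = 4·6, m = 6·(4q), so 6 ∣ m; and since 24 = 6·4, m = 4·(6q), so 4 ∣ m.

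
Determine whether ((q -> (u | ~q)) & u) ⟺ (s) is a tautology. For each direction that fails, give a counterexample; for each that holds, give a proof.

Neither direction holds.

[⇒] This fails. Under u = T, q = F, s = F, the left side is true but the right side is false.

[⇐] This fails. Under u = F, q = F, s = T, the left side is false but the right side is true.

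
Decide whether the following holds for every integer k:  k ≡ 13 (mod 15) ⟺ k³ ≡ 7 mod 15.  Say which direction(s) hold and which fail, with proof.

Forward direction. Suppose k ≡ 13 (mod 15). Write k = 15j + 13. Then (15j + 13)³ = 3375j³ + 8775j² + 7605j + 2197 = 15(225j³ + 585j² + 507j + 146) + 7, so k³ ≡ 7 (mod 15).

Converse. Suppose k³ ≡ 7 (mod 15). The only residue r in {0, …, 14} with r³ ≡ 7 (mod 15) is r = 13, so k ≡ 13 (mod 15).

Both directions hold.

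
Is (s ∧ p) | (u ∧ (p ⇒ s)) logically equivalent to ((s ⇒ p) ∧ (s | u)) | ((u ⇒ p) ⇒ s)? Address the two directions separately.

(⟹) Assume the antecedent. If s is true, the consequent reduces to true regardless of the other variables. If s is false, the antecedent forces (s = F, p = F, u = T), and the consequent holds there. Either way the consequent holds.

(⟸) This fails. Under s = T, p = F, u = F, the left side is false but the right side is true.

(⇒) holds; (⇐) fails.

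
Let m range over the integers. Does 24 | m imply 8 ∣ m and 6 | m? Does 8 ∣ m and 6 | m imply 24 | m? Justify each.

Forward direction. If 24 ∣ m, write m = 24q. Since 24 = 3·8, m = 8·(3q), so 8 ∣ m; and since 24 = 4·6, m = 6·(4q), so 6 ∣ m.

Converse. Suppose 8 ∣ m and 6 ∣ m. Any common multiple of 8 and 6 is a multiple of their lcm; here lcm(8, 6) = 8·6/gcd(8, 6) = 48/2 = 24, so 24 ∣ m.

Both directions hold.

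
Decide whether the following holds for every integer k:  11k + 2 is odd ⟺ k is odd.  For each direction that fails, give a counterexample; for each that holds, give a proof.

Forward direction. Suppose 11k + 2 is odd. Since 11 is odd, 11k and k have the same parity, so 11k + 2 ≡ k + 2 (mod 2). As 2 is even, 11k + 2 is odd exactly when k is odd. Thus k is odd.

Converse. Suppose k is odd; write k = 2j + 1. Then 11k + 2 = 11·(2j + 1) + 2 = 2·11j + 13, which is odd.

The biconditional holds.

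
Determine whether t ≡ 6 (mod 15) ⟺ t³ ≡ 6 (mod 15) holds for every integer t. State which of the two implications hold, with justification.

Both directions hold; the statement is true.

Forward direction. Suppose t ≡ 6 (mod 15). Write t = 15j + 6. Then (15j + 6)³ = 3375j³ + 4050j² + 1620j + 216 = 15(225j³ + 270j² + 108j + 14) + 6, so t³ ≡ 6 (mod 15).

Converse. Suppose t³ ≡ 6 (mod 15). The only residue r in {0, …, 14} with r³ ≡ 6 (mod 15) is r = 6, so t ≡ 6 (mod 15).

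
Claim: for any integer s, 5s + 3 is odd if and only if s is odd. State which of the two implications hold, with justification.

[⇒] This fails: s = 4 gives 5s + 3 = 23, which is odd, but 4 is even, not odd.

[⇐] This also fails: s = 5 is odd, but 5s + 3 = 28 is even, not odd.

Both directions fail.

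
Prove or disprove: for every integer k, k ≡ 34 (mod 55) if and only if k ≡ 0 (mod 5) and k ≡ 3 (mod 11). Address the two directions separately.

[⇒] This fails: k = 34 gives 34 ≡ 34 (mod 55) but 34 ≡ 4 (mod 5), so the conjunction on the right does not hold.

[⇐] This fails: k = 25 satisfies both congruences on the right (25 ≡ 0 mod 5 and 25 ≡ 3 mod 11) yet 25 ≡ 25 (mod 55), not 34.

Both directions fail.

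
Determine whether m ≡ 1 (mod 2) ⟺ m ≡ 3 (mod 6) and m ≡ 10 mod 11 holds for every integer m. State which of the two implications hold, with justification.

Forward direction. This fails: m = 1 gives 1 ≡ 1 (mod 2) but 1 ≡ 1 (mod 6), so the conjunction on the right does not hold.

Converse. If m ≡ 3 (mod 6) and m ≡ 10 (mod 11), then by the Chinese remainder theorem m ≡ 21 (mod 66). Since 21 ≡ 1 (mod 2) and 2 ∣ 66, we get m ≡ 1 (mod 2).

The forward direction fails; the converse holds.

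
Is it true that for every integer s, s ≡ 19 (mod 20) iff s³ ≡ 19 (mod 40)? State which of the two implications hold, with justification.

The forward direction fails; the converse holds.

[⇐] The residues r modulo 40 with r³ ≡ 19 (mod 40) are exactly {19}, and each is ≡ 19 (mod 20).

[⇒] This fails: take s = 39. Then 39 ≡ 19 (mod 20), but 39³ = 59319 ≡ 39 (mod 40), not 19.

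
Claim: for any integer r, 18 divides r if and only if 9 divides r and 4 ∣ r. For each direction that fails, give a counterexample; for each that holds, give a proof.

The forward direction fails; the converse holds.

[⇐] Suppose 9 ∣ r and 4 ∣ r. Any common multiple of 9 and 4 is a multiple of their lcm; here gcd(9, 4) = 1, so lcm(9, 4) = 9·4 = 36, so 36 ∣ r. Since 18 ∣ 36, it follows that 18 ∣ r.

[⇒] This fails: take r = 18. Certainly 18 ∣ 18, but 4 ∤ 18.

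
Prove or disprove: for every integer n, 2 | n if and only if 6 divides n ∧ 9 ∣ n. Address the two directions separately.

[⇒] This fails: take n = 2. Certainly 2 ∣ 2, but 6 ∤ 2.

[⇐] Suppose 6 ∣ n and 9 ∣ n. Any common multiple of 6 and 9 is a multiple of their lcm; here lcm(6, 9) = 6·9/gcd(6, 9) = 54/3 = 18, so 18 ∣ n. Since 2 ∣ 18, it follows that 2 ∣ n.

Not equivalent: only (⇐) holds.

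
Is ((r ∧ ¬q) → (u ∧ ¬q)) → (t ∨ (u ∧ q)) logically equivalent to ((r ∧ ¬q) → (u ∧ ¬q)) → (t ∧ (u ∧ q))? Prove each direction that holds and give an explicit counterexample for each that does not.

Not equivalent: only (⇐) holds.

Forward direction. This fails. Under u = T, q = T, r = F, t = F, the left side is true but the right side is false.

Converse. Assume the antecedent. If u is true, the antecedent forces (u = T, q = T, r = F, t = T) or (u = T, q = T, r = T, t = T), and the consequent holds there. If u is false, the antecedent forces (u = F, q = F, r = T, t = F) or (u = F, q = F, r = T, t = T), and the consequent holds there. Either way the consequent holds.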